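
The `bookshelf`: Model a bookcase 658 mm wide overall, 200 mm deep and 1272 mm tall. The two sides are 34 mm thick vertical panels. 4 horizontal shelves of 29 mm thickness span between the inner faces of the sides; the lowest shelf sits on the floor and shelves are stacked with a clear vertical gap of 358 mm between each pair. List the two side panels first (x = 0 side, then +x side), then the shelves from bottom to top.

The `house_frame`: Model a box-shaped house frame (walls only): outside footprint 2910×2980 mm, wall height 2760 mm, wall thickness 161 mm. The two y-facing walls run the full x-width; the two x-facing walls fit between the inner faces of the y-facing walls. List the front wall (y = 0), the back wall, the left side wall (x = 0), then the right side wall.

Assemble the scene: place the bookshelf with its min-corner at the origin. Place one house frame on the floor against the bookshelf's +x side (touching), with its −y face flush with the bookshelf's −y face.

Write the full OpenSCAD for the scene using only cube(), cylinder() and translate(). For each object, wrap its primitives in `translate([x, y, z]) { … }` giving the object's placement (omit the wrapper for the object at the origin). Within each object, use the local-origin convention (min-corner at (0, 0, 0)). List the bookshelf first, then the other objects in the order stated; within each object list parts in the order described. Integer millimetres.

cube([34, 200, 1272]);
translate([624, 0, 0]) cube([34, 200, 1272]);
translate([34, 0, 0]) cube([590, 200, 29]);
translate([34, 0, 387]) cube([590, 200, 29]);
translate([34, 0, 774]) cube([590, 200, 29]);
translate([34, 0, 1161]) cube([590, 200, 29]);
translate([658, 0, 0]) {
  cube([2910, 161, 2760]);
  translate([0, 2819, 0]) cube([2910, 161, 2760]);
  translate([0, 161, 0]) cube([161, 2658, 2760]);
  translate([2749, 161, 0]) cube([161, 2658, 2760]);
}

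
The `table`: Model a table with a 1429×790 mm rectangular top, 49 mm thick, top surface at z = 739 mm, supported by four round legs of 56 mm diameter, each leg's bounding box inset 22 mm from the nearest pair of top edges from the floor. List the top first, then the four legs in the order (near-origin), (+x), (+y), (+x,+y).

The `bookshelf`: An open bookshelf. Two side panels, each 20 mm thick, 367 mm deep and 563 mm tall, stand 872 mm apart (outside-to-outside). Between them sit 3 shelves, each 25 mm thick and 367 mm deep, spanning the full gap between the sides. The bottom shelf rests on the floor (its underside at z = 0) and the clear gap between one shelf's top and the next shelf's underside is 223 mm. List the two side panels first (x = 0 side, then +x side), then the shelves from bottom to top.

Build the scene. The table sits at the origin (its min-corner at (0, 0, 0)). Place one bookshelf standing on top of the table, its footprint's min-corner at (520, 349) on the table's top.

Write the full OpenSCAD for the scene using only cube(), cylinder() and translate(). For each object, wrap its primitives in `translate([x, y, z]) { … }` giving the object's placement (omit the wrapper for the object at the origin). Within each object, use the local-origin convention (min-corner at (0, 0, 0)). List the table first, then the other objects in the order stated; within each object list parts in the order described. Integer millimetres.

translate([0, 0, 690]) cube([1429, 790, 49]);
translate([50, 50, 0]) cylinder(h = 690, r = 28);
translate([1379, 50, 0]) cylinder(h = 690, r = 28);
translate([50, 740, 0]) cylinder(h = 690, r = 28);
translate([1379, 740, 0]) cylinder(h = 690, r = 28);
translate([520, 349, 739]) {
  cube([20, 367, 563]);
  translate([852, 0, 0]) cube([20, 367, 563]);
  translate([20, 0, 0]) cube([832, 367, 25]);
  translate([20, 0, 248]) cube([832, 367, 25]);
  translate([20, 0, 496]) cube([832, 367, 25]);
}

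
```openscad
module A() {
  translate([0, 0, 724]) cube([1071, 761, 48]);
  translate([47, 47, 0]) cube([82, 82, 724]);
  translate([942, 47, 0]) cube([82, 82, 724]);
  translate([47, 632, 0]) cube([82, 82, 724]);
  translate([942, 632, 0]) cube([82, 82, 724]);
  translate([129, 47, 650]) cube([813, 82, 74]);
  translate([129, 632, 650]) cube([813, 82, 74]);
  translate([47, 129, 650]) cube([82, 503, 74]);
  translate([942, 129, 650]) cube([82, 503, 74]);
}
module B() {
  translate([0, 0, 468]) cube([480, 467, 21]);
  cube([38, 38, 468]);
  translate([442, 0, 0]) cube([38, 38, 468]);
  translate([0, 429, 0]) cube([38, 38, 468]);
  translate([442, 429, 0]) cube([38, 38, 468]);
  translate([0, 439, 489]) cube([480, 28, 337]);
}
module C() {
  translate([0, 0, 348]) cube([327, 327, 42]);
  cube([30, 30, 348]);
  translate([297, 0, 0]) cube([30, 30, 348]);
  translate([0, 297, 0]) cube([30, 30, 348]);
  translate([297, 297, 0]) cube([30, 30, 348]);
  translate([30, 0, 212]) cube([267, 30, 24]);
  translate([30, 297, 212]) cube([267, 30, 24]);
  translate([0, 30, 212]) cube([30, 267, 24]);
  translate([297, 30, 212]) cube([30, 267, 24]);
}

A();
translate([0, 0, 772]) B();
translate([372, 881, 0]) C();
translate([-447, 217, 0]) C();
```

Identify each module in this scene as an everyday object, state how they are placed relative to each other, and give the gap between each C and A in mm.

Each stool's nearest face is 120 mm from the table's bounding box.

A is a table. B is a chair. C is a stool. The chair is on top of the table. Two stools sit around the table at the +y, −x sides. The gap between each stool and the table is 120 mm.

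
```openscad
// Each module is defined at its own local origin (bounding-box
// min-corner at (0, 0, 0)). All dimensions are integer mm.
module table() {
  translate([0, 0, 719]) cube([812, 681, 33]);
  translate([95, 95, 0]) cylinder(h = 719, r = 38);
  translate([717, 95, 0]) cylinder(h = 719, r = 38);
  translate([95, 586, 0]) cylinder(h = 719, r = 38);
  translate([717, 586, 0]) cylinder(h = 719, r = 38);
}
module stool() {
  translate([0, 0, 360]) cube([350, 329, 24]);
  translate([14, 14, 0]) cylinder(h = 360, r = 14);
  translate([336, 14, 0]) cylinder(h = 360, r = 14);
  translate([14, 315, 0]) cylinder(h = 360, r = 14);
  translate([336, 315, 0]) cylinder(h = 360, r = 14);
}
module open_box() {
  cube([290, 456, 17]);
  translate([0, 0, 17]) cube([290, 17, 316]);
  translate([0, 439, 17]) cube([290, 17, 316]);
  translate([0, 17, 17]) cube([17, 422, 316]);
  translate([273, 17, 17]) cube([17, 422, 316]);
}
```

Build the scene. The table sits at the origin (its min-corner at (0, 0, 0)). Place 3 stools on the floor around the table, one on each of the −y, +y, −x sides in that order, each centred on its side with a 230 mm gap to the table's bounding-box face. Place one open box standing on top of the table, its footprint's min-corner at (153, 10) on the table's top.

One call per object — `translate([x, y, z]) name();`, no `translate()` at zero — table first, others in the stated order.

table();
translate([231, -559, 0]) stool();
translate([231, 911, 0]) stool();
translate([-580, 176, 0]) stool();
translate([153, 10, 752]) open_box();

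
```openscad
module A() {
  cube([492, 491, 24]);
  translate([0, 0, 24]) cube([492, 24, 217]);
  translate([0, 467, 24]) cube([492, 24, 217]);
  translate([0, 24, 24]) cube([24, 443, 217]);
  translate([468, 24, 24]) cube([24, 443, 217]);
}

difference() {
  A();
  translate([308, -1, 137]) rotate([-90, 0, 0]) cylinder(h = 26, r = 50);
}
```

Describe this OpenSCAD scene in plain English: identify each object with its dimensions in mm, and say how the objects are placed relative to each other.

A is an open storage box with external size 492×491×241 mm and wall thickness 24 mm (the base is also 24 mm thick). The base covers the whole footprint; the four walls stand on the base, with the y-facing walls full-width and the x-facing walls fitting between their inner faces.

The open box has a circular hole of radius 50 mm through its front wall, centred at (x = 308, z = 137).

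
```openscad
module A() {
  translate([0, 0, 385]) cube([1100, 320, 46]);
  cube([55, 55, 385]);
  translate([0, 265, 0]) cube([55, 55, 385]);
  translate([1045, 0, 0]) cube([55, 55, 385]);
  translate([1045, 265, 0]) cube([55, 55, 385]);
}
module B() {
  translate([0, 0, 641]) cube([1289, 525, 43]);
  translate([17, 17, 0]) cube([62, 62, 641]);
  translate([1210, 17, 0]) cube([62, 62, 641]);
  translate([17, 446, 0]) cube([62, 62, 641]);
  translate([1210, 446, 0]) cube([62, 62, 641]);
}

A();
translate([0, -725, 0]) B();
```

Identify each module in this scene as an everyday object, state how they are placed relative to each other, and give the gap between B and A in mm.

The table's nearest face is 200 mm from the bench's −y face.

A is a bench. B is a table. The table is on the floor beside the bench on its −y side. The gap between the table and the bench is 200 mm.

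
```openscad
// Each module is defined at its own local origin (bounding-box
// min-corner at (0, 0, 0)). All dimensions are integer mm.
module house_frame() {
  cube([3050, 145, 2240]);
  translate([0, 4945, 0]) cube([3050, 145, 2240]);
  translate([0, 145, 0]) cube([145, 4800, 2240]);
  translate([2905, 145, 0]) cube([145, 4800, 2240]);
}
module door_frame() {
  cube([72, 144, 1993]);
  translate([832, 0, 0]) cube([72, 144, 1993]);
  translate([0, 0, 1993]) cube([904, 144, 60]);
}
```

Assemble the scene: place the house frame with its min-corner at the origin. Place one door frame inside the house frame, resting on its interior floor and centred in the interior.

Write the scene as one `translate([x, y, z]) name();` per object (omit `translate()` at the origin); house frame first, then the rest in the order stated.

house_frame();
translate([1073, 2473, 0]) door_frame();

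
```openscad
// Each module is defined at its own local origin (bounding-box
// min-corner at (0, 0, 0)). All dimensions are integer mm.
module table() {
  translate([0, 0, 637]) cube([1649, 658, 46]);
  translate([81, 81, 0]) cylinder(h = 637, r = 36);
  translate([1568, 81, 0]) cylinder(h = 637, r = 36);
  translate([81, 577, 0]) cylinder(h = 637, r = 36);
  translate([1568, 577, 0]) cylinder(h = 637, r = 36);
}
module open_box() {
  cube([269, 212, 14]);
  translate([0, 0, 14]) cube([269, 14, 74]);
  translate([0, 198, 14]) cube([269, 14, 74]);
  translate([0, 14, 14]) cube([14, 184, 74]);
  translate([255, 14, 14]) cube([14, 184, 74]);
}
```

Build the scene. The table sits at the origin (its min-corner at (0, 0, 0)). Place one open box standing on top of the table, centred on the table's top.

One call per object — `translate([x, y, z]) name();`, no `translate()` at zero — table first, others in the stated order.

table();
translate([690, 223, 683]) open_box();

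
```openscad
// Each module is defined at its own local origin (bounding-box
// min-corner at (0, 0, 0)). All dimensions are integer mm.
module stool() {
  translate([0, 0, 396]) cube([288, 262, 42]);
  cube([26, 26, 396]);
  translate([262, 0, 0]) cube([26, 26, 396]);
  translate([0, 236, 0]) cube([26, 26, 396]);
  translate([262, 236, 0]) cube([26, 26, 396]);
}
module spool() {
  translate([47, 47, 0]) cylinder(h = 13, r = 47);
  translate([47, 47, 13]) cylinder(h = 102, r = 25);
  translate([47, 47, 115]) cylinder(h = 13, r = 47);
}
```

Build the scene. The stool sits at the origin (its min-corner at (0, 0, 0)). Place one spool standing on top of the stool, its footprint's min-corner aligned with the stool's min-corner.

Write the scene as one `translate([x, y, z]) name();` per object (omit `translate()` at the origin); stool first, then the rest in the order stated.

stool();
translate([0, 0, 438]) spool();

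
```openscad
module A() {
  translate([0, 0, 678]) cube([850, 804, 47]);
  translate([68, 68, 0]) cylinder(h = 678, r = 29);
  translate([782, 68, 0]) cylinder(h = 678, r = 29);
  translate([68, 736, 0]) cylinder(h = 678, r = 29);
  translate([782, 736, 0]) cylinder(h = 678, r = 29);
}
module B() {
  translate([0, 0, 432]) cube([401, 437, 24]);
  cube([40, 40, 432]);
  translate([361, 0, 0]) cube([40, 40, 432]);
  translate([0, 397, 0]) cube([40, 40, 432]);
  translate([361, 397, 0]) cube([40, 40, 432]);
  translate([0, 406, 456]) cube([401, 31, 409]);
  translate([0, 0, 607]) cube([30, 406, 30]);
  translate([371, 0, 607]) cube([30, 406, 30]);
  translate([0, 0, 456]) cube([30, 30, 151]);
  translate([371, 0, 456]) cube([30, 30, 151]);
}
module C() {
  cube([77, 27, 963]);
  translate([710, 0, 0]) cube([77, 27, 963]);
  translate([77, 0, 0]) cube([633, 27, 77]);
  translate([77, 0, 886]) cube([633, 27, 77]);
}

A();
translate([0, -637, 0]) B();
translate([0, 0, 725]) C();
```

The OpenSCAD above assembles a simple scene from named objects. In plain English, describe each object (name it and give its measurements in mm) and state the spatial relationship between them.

A is a rectangular dining table. The top is 850×804×47 mm with its upper surface at z = 725 mm. It stands on four round legs of 58 mm diameter, each leg's bounding box inset 39 mm from the nearest pair of top edges, running from the floor to the underside of the top.

B is a chair. The seat is a 401×437×24 mm slab with its top at z = 456 mm, on four 40×40 mm corner legs (flush with the seat edges, standing on z = 0). A flat backrest 31 mm thick, 409 mm tall, spans the full seat width and rises from the seat top along its +y edge, rear face flush with the rear of the seat. Two armrests of 30×30 mm section run along each side from the seat's front edge to the front of the backrest, top faces 181 mm above the seat top and outer faces flush with the seat's x-edges; a 30×30 mm post under the front of each armrest stands on the seat at the front corner.

C is a rectangular picture frame lying in the x–z plane (depth along y). The opening is 633 mm wide (x) by 809 mm tall (z), surrounded by a border 77 mm wide on all four sides. The frame is 27 mm deep and is made of two full-height vertical stiles with two horizontal rails fitted between them.

The chair is on the floor beside the table on its −y side. The picture frame is on top of the table.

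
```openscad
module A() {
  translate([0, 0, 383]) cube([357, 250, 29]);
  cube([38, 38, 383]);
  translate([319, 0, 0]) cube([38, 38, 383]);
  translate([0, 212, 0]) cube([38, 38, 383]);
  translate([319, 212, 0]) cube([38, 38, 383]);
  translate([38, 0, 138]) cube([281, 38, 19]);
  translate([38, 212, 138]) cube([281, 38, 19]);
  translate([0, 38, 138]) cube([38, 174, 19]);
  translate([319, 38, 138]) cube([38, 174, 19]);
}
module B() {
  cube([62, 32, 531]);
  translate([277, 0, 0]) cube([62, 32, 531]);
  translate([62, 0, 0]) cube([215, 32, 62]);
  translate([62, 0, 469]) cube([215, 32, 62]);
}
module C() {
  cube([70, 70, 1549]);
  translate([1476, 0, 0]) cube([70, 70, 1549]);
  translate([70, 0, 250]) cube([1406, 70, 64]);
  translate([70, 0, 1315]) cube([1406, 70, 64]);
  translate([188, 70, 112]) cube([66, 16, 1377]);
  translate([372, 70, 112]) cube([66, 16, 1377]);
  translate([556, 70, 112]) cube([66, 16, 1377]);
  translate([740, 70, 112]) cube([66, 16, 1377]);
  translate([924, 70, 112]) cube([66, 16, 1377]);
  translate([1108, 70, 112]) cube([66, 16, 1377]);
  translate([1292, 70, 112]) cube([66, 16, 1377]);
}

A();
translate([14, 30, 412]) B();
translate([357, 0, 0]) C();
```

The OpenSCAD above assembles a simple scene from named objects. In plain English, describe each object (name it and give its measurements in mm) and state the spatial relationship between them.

A is a four-legged stool. The seat is 357×250 mm, 29 mm thick, top at z = 412 mm. It stands on four square legs, each 38×38 mm in cross-section, from z = 0 to the seat underside, each flush with a corner of the seat. Four stretchers, 38 mm wide and 19 mm tall, connect adjacent legs with their undersides at z = 138 mm, each running between the inner faces of the legs it joins and aligned with the legs' outer faces on the other axis.

B is a picture frame with a 215×407 mm rectangular opening (x by z) and a uniform 62 mm border on every side. Frame depth is 32 mm along y. It is built from two vertical stiles running the full outside height and two horizontal rails spanning the gap between the stiles.

C is a fence section. Two 70×70 mm posts, 1549 mm tall, stand on the floor with a clear span of 1406 mm between their inner faces. Two horizontal rails of 70×64 mm section span the gap between the posts with their undersides at z = 250 mm and z = 1315 mm, flush with the posts' −y face. 7 pickets, each 66 mm wide, 16 mm thick and 1377 mm tall, are fixed to the +y face of the rails with their bottoms at z = 112 mm, evenly spaced across the span with equal gaps (rounded down to the nearest mm) at the −x end and between each pair — any rounding remainder accumulates at the +x end.

The picture frame is on top of the stool. The fence section is against the stool's +x side, with their −y faces flush.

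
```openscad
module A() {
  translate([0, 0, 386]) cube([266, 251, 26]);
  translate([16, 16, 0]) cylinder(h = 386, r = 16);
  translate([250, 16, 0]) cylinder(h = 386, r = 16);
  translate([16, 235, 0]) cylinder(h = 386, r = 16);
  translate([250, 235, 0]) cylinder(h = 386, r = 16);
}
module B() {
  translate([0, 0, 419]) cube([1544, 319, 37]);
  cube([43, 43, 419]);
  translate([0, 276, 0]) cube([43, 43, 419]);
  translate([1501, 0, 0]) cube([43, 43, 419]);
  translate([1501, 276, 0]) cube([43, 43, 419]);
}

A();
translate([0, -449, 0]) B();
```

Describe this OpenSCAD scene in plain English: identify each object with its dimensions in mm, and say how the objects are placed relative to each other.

A is a four-legged stool. The seat is a 266×251×26 mm slab whose top surface is at z = 412 mm; four round legs, each 32 mm in diameter, run from the floor (z = 0) to the underside of the seat, each leg's axis is inset half a diameter from the nearest pair of seat edges (so the leg's bounding box is flush with the corner).

B is a bench: a 1544×319 mm seat slab, 37 mm thick, top at z = 456 mm, on four 43×43 mm square legs flush with the seat corners and standing on z = 0.

The bench is on the floor beside the stool on its −y side.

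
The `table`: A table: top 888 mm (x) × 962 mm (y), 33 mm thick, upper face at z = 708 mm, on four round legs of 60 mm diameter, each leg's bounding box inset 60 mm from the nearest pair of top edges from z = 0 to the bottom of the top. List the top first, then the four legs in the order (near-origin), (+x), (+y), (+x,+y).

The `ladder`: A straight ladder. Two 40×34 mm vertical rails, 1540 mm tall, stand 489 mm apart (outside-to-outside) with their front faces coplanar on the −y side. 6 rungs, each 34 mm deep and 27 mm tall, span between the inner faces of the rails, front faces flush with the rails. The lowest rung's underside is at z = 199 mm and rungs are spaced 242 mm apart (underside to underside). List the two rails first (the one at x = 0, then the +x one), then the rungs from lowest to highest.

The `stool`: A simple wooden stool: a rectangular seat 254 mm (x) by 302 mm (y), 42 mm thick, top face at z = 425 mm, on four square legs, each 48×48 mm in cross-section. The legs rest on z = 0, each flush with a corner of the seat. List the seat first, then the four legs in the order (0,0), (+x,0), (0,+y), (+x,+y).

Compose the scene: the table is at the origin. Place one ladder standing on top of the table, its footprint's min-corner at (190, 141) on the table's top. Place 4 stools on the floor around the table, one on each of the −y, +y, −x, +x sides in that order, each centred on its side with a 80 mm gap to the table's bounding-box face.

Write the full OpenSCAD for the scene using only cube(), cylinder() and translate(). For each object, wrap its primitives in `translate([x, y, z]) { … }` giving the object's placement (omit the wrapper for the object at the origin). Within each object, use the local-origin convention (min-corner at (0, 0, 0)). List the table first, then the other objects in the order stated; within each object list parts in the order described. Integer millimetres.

translate([0, 0, 675]) cube([888, 962, 33]);
translate([90, 90, 0]) cylinder(h = 675, r = 30);
translate([798, 90, 0]) cylinder(h = 675, r = 30);
translate([90, 872, 0]) cylinder(h = 675, r = 30);
translate([798, 872, 0]) cylinder(h = 675, r = 30);
translate([190, 141, 708]) {
  cube([40, 34, 1540]);
  translate([449, 0, 0]) cube([40, 34, 1540]);
  translate([40, 0, 199]) cube([409, 34, 27]);
  translate([40, 0, 441]) cube([409, 34, 27]);
  translate([40, 0, 683]) cube([409, 34, 27]);
  translate([40, 0, 925]) cube([409, 34, 27]);
  translate([40, 0, 1167]) cube([409, 34, 27]);
  translate([40, 0, 1409]) cube([409, 34, 27]);
}
translate([317, -382, 0]) {
  translate([0, 0, 383]) cube([254, 302, 42]);
  cube([48, 48, 383]);
  translate([206, 0, 0]) cube([48, 48, 383]);
  translate([0, 254, 0]) cube([48, 48, 383]);
  translate([206, 254, 0]) cube([48, 48, 383]);
}
translate([317, 1042, 0]) {
  translate([0, 0, 383]) cube([254, 302, 42]);
  cube([48, 48, 383]);
  translate([206, 0, 0]) cube([48, 48, 383]);
  translate([0, 254, 0]) cube([48, 48, 383]);
  translate([206, 254, 0]) cube([48, 48, 383]);
}
translate([-334, 330, 0]) {
  translate([0, 0, 383]) cube([254, 302, 42]);
  cube([48, 48, 383]);
  translate([206, 0, 0]) cube([48, 48, 383]);
  translate([0, 254, 0]) cube([48, 48, 383]);
  translate([206, 254, 0]) cube([48, 48, 383]);
}
translate([968, 330, 0]) {
  translate([0, 0, 383]) cube([254, 302, 42]);
  cube([48, 48, 383]);
  translate([206, 0, 0]) cube([48, 48, 383]);
  translate([0, 254, 0]) cube([48, 48, 383]);
  translate([206, 254, 0]) cube([48, 48, 383]);
}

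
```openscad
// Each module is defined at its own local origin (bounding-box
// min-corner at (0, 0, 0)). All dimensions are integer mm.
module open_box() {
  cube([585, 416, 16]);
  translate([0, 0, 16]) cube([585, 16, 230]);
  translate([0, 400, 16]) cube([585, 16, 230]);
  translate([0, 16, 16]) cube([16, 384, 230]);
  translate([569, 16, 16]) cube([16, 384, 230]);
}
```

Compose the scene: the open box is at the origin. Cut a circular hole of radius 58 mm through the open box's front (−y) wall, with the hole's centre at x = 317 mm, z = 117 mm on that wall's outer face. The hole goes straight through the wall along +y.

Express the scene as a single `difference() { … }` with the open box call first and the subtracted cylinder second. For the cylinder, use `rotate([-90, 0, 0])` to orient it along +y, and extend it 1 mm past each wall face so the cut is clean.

difference() {
  open_box();
  translate([317, -1, 117]) rotate([-90, 0, 0]) cylinder(h = 18, r = 58);
}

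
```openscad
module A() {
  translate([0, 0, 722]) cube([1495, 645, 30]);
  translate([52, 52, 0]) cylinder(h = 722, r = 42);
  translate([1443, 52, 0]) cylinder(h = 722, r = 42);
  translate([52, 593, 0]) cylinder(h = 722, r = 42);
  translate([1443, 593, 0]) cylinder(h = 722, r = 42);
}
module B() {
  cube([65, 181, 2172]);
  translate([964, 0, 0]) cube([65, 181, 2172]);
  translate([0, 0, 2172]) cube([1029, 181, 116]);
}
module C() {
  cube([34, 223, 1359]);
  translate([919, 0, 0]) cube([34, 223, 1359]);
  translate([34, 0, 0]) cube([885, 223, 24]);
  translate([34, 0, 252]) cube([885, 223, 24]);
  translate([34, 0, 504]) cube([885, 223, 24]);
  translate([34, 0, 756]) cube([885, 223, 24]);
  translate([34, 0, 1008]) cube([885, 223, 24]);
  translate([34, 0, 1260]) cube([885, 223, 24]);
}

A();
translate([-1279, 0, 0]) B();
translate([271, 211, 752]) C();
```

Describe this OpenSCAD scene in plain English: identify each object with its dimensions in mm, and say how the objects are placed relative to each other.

A is a rectangular dining table. The top is 1495×645×30 mm with its upper surface at z = 752 mm. It stands on four round legs of 84 mm diameter, each leg's bounding box inset 10 mm from the nearest pair of top edges, running from the floor to the underside of the top.

B is a door frame. The clear opening is 899 mm wide and 2172 mm high. Two 65 mm wide jambs, 181 mm deep, stand either side of the opening from the floor to the top of the opening. A 116 mm thick head sits across the top of both jambs, spanning the full outside width of the frame.

C is a bookshelf 953 mm wide overall, 223 mm deep and 1359 mm tall. The two sides are 34 mm thick vertical panels. 6 horizontal shelves of 24 mm thickness span between the inner faces of the sides; the lowest shelf sits on the floor and shelves are stacked with a clear vertical gap of 228 mm between each pair.

The door frame is on the floor beside the table on its −x side. The bookshelf is on top of the table, centred.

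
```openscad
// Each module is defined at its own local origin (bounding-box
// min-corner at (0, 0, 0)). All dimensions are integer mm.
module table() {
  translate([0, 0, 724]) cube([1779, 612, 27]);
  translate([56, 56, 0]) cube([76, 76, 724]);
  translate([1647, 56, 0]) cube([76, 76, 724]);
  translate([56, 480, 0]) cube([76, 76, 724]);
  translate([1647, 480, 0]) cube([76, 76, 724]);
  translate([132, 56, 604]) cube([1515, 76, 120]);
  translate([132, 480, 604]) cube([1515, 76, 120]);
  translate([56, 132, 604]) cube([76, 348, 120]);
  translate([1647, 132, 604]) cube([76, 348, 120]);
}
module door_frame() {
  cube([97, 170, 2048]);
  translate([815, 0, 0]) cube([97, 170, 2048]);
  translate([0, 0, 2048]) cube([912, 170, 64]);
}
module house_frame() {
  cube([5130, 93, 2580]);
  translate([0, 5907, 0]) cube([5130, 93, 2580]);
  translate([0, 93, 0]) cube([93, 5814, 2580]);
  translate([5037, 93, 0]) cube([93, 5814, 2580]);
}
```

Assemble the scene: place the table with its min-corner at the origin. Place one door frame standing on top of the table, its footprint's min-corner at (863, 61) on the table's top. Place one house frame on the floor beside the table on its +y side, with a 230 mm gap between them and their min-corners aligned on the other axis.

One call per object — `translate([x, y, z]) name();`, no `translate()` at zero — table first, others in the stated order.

table();
translate([863, 61, 751]) door_frame();
translate([0, 842, 0]) house_frame();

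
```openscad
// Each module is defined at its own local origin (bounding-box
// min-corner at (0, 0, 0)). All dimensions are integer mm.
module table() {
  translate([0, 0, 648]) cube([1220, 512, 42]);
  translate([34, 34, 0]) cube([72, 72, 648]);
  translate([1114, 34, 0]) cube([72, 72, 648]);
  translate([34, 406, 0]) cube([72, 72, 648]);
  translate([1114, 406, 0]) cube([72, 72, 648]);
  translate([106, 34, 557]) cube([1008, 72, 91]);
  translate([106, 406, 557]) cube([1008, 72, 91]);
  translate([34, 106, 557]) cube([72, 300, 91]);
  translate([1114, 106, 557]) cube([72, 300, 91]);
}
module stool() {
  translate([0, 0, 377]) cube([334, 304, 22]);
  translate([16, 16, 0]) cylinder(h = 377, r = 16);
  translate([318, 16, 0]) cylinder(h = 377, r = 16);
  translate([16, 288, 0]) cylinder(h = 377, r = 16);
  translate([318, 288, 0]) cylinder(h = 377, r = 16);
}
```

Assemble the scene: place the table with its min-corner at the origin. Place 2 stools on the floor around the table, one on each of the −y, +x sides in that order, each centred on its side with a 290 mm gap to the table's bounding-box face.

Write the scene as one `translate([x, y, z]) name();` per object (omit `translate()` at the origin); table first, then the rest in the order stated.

table();
translate([443, -594, 0]) stool();
translate([1510, 104, 0]) stool();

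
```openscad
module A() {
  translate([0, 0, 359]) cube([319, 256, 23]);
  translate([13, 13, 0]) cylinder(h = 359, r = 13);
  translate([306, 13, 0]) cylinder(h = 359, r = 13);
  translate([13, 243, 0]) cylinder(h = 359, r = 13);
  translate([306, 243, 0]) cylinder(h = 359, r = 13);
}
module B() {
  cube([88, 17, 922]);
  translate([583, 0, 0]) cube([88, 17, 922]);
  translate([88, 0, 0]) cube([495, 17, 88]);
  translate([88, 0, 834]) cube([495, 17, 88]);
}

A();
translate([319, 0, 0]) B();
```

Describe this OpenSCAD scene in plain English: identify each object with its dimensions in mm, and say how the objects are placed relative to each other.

A is a four-legged stool. The seat is a 319×256×23 mm slab whose top surface is at z = 382 mm; four round legs, each 26 mm in diameter, run from the floor (z = 0) to the underside of the seat, each leg's axis is inset half a diameter from the nearest pair of seat edges (so the leg's bounding box is flush with the corner).

B is a rectangular picture frame lying in the x–z plane (depth along y). The opening is 495 mm wide (x) by 746 mm tall (z), surrounded by a border 88 mm wide on all four sides. The frame is 17 mm deep and is made of two full-height vertical stiles with two horizontal rails fitted between them.

The picture frame is against the stool's +x side, with their −y faces flush.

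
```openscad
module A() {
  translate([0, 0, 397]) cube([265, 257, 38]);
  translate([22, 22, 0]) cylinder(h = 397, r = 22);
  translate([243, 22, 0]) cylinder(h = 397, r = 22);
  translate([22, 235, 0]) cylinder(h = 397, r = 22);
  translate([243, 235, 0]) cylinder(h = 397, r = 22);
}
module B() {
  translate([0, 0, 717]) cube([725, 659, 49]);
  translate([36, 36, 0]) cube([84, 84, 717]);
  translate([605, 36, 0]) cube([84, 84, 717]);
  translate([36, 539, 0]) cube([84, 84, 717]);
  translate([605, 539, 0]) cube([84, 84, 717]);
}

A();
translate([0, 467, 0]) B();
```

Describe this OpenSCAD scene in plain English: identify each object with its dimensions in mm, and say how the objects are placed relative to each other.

A is a four-legged stool. The seat is a 265×257×38 mm slab whose top surface is at z = 435 mm; four round legs, each 44 mm in diameter, run from the floor (z = 0) to the underside of the seat, each leg's axis is inset half a diameter from the nearest pair of seat edges (so the leg's bounding box is flush with the corner).

B is a table with a 725×659 mm rectangular top, 49 mm thick, top surface at z = 766 mm, supported by four 84×84 mm square legs, each inset 36 mm from the nearest pair of top edges, running from the floor.

The table is on the floor beside the stool on its +y side.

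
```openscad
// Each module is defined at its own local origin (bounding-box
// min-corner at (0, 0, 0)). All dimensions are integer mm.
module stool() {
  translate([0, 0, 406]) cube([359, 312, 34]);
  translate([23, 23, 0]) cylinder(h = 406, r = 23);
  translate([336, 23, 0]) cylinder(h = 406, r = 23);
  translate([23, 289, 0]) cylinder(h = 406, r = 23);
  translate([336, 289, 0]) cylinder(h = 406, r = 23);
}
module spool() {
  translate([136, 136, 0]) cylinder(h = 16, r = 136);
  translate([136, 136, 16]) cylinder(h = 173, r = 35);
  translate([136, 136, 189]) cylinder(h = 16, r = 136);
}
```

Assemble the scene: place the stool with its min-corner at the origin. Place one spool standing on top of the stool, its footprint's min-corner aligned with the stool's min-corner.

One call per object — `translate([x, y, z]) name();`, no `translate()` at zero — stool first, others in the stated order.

stool();
translate([0, 0, 440]) spool();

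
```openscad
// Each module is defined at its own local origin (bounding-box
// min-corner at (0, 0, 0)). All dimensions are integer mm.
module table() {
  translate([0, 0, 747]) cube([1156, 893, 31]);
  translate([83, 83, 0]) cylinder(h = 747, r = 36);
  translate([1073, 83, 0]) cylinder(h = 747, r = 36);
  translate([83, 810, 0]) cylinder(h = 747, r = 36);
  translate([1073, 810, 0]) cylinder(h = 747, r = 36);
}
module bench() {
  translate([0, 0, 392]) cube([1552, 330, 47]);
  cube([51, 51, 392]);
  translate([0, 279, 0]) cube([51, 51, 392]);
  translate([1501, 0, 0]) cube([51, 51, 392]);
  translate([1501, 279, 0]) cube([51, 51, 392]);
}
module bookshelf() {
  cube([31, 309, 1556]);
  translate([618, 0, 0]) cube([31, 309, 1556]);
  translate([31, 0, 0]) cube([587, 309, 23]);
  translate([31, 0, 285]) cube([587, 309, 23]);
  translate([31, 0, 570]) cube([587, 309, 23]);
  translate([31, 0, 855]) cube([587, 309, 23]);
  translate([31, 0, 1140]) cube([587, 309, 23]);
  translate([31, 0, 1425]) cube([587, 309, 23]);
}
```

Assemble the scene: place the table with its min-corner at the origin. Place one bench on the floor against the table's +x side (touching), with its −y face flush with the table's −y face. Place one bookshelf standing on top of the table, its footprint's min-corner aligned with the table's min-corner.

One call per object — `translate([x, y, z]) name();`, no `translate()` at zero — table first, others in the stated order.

table();
translate([1156, 0, 0]) bench();
translate([0, 0, 778]) bookshelf();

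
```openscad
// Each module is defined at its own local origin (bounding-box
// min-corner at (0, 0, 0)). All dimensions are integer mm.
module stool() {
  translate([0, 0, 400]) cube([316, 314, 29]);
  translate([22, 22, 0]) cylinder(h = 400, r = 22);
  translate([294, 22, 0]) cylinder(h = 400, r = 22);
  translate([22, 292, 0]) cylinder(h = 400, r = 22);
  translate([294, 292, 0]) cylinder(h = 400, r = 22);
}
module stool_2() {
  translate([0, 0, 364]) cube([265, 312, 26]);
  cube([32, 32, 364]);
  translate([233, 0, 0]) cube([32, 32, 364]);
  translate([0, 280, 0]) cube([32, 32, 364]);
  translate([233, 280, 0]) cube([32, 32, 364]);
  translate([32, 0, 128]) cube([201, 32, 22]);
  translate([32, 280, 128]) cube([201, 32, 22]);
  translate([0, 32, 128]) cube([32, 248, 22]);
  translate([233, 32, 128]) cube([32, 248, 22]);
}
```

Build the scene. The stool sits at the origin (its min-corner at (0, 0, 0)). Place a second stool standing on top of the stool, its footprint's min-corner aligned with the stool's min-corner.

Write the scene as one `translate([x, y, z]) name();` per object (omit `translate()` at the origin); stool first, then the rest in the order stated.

stool();
translate([0, 0, 429]) stool_2();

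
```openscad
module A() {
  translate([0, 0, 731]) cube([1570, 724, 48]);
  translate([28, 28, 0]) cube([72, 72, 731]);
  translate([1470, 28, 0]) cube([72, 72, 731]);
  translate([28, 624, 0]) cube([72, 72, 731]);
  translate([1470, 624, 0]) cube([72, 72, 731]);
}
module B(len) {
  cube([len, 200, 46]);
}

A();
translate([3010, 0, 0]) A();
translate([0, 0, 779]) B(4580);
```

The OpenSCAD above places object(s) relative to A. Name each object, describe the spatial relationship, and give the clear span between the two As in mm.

A is a table. B is a beam. A beam spans the tops of two tables. The clear span between the two tables is 1440 mm.

Second table starts at x = 3010; first ends at x = 1570; clear span = 3010 − 1570 = 1440 mm.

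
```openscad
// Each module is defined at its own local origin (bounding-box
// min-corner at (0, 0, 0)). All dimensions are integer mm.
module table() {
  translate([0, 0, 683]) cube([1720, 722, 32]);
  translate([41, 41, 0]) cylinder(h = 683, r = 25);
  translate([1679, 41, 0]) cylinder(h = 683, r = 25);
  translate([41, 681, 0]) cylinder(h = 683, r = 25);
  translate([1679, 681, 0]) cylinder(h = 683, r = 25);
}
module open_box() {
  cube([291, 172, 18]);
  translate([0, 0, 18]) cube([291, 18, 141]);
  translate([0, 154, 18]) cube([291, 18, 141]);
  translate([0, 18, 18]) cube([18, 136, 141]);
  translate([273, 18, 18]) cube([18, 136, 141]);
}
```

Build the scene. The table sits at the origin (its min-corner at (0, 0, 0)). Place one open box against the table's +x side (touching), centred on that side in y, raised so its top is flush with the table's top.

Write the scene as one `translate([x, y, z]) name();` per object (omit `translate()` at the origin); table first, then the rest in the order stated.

table();
translate([1720, 275, 556]) open_box();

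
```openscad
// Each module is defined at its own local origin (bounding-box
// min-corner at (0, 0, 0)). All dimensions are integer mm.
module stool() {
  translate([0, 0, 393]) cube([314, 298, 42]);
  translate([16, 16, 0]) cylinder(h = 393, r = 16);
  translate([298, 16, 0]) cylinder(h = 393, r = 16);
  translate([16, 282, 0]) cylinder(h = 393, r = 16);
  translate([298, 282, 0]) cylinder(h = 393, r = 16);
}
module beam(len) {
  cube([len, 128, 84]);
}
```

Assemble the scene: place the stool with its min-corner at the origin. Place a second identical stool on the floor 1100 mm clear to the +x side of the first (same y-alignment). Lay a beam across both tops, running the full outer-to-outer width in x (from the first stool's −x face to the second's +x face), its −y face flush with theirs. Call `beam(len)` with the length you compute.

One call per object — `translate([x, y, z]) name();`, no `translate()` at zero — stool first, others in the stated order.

stool();
translate([1414, 0, 0]) stool();
translate([0, 0, 435]) beam(1728);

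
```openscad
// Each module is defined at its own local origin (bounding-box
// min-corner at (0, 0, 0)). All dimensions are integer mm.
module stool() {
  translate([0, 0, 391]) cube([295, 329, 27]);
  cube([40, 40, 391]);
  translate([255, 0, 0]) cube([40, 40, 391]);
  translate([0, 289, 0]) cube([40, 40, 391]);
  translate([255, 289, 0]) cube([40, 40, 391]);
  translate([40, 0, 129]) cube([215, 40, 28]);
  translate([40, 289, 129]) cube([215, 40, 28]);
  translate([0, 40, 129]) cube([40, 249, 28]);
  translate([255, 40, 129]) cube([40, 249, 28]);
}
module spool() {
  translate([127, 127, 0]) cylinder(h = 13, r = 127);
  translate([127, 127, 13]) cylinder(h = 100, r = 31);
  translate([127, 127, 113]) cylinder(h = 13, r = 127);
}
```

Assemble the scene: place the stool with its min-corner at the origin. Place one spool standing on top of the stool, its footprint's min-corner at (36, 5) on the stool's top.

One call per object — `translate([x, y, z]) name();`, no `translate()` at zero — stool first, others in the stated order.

stool();
translate([36, 5, 418]) spool();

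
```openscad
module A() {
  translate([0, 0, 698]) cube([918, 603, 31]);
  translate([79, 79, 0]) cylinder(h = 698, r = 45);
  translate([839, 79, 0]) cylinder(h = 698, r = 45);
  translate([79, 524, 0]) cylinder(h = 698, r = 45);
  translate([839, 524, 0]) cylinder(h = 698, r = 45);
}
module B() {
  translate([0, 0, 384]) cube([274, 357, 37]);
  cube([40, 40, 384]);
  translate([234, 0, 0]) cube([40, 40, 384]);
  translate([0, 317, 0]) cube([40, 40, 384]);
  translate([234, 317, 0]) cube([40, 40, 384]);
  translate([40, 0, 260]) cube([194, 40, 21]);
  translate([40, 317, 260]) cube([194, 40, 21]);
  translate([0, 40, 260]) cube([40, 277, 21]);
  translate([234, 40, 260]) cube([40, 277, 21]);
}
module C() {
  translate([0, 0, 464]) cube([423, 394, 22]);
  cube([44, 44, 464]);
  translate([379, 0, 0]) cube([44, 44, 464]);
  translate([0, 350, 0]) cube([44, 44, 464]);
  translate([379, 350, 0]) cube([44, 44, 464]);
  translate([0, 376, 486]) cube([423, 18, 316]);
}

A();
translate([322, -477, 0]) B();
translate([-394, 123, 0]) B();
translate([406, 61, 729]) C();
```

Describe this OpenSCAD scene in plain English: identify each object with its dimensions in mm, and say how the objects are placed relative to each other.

A is a rectangular dining table. The top is 918×603×31 mm with its upper surface at z = 729 mm. It stands on four round legs of 90 mm diameter, each leg's bounding box inset 34 mm from the nearest pair of top edges, running from the floor to the underside of the top.

B is a simple wooden stool: a rectangular seat 274 mm (x) by 357 mm (y), 37 mm thick, top face at z = 421 mm, on four square legs, each 40×40 mm in cross-section. The legs rest on z = 0, each flush with a corner of the seat. Four stretchers, 40 mm wide and 21 mm tall, connect adjacent legs with their undersides at z = 260 mm, each running between the inner faces of the legs it joins and aligned with the legs' outer faces on the other axis.

C is a chair. The seat is a 423×394×22 mm slab with its top at z = 486 mm, on four 44×44 mm corner legs (flush with the seat edges, standing on z = 0). A flat backrest 18 mm thick, 316 mm tall, spans the full seat width and rises from the seat top along its +y edge, rear face flush with the rear of the seat.

Two stools sit around the table at the −y, −x sides. The chair is on top of the table.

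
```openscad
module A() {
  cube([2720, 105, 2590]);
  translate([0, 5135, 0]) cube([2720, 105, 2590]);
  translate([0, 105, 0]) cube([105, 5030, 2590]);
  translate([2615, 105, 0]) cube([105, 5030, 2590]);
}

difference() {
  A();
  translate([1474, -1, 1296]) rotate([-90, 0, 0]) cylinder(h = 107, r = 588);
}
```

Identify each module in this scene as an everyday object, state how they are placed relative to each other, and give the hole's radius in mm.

The subtracted cylinder has r = 588 mm.

A is a house frame. The house frame has a circular hole through its front wall. The hole's radius is 588 mm.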